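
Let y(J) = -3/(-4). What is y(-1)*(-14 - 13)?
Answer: -81/4 ≈ -20.250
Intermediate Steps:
y(J) = ¾ (y(J) = -3*(-¼) = ¾)
y(-1)*(-14 - 13) = 3*(-14 - 13)/4 = (¾)*(-27) = -81/4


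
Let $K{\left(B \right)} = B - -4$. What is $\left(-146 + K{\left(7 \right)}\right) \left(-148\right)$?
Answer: $19980$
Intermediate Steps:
$K{\left(B \right)} = 4 + B$ ($K{\left(B \right)} = B + 4 = 4 + B$)
$\left(-146 + K{\left(7 \right)}\right) \left(-148\right) = \left(-146 + \left(4 + 7\right)\right) \left(-148\right) = \left(-146 + 11\right) \left(-148\right) = \left(-135\right) \left(-148\right) = 19980$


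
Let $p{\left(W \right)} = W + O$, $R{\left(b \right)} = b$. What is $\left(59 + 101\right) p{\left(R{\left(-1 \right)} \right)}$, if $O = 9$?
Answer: $1280$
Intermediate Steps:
$p{\left(W \right)} = 9 + W$ ($p{\left(W \right)} = W + 9 = 9 + W$)
$\left(59 + 101\right) p{\left(R{\left(-1 \right)} \right)} = \left(59 + 101\right) \left(9 - 1\right) = 160 \cdot 8 = 1280$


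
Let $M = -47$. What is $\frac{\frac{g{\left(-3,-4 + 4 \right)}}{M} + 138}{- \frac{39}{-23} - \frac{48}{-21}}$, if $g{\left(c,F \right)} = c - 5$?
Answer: $\frac{1045534}{30127} \approx 34.704$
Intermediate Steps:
$g{\left(c,F \right)} = -5 + c$
$\frac{\frac{g{\left(-3,-4 + 4 \right)}}{M} + 138}{- \frac{39}{-23} - \frac{48}{-21}} = \frac{\frac{-5 - 3}{-47} + 138}{- \frac{39}{-23} - \frac{48}{-21}} = \frac{\left(-8\right) \left(- \frac{1}{47}\right) + 138}{\left(-39\right) \left(- \frac{1}{23}\right) - - \frac{16}{7}} = \frac{\frac{8}{47} + 138}{\frac{39}{23} + \frac{16}{7}} = \frac{6494}{47 \cdot \frac{641}{161}} = \frac{6494}{47} \cdot \frac{161}{641} = \frac{1045534}{30127}$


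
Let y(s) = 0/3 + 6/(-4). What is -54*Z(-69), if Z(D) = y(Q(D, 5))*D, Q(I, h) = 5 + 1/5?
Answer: -5589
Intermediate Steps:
Q(I, h) = 26/5 (Q(I, h) = 5 + ⅕ = 26/5)
y(s) = -3/2 (y(s) = 0*(⅓) + 6*(-¼) = 0 - 3/2 = -3/2)
Z(D) = -3*D/2
-54*Z(-69) = -(-81)*(-69) = -54*207/2 = -5589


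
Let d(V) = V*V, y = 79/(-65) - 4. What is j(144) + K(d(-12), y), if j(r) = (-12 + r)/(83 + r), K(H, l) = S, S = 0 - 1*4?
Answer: -776/227 ≈ -3.4185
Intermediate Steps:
y = -339/65 (y = 79*(-1/65) - 4 = -79/65 - 4 = -339/65 ≈ -5.2154)
S = -4 (S = 0 - 4 = -4)
d(V) = V**2
K(H, l) = -4
j(r) = (-12 + r)/(83 + r)
j(144) + K(d(-12), y) = (-12 + 144)/(83 + 144) - 4 = 132/227 - 4 = -776/227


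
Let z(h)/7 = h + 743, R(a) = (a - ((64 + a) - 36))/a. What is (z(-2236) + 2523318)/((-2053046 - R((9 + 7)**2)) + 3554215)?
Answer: 160823488/96074823 ≈ 1.6739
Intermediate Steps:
R(a) = -28/a (R(a) = (a - (28 + a))/a = (a + (-28 - a))/a = -28/a)
z(h) = 5201 + 7*h (z(h) = 7*(h + 743) = 7*(743 + h) = 5201 + 7*h)
(z(-2236) + 2523318)/((-2053046 - R((9 + 7)**2)) + 3554215) = ((5201 + 7*(-2236)) + 2523318)/((-2053046 - (-28)/((9 + 7)**2)) + 3554215) = ((5201 - 15652) + 2523318)/((-2053046 - (-28)/(16**2)) + 3554215) = (-10451 + 2523318)/((-2053046 - (-28)/256) + 3554215) = 2512867/((-2053046 - (-28)/256) + 3554215) = 2512867/((-2053046 - 1*(-7/64)) + 3554215) = 2512867/((-2053046 + 7/64) + 3554215) = 2512867/(-131394937/64 + 3554215) = 2512867/(96074823/64) = 2512867*(64/96074823) = 160823488/96074823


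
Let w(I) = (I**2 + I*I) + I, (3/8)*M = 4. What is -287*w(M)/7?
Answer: -87904/9 ≈ -9767.1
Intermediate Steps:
M = 32/3 (M = (8/3)*4 = 32/3 ≈ 10.667)
w(I) = I + 2*I**2 (w(I) = (I**2 + I**2) + I = 2*I**2 + I = I + 2*I**2)
-287*w(M)/7 = -287*32*(1 + 2*(32/3))/3/7 = -287*32*(1 + 64/3)/3/7 = -287*(32/3)*(67/3)/7 = -615328/(9*7) = -287*2144/63 = -87904/9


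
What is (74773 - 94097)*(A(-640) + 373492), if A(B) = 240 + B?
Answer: -7209629808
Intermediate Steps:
(74773 - 94097)*(A(-640) + 373492) = (74773 - 94097)*((240 - 640) + 373492) = -19324*(-400 + 373492) = -19324*373092 = -7209629808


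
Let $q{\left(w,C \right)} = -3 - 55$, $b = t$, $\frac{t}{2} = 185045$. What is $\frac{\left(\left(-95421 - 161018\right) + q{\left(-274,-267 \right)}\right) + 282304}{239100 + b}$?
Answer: $\frac{25807}{609190} \approx 0.042363$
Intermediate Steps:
$t = 370090$ ($t = 2 \cdot 185045 = 370090$)
$b = 370090$
$q{\left(w,C \right)} = -58$
$\frac{\left(\left(-95421 - 161018\right) + q{\left(-274,-267 \right)}\right) + 282304}{239100 + b} = \frac{\left(\left(-95421 - 161018\right) - 58\right) + 282304}{239100 + 370090} = \frac{\left(-256439 - 58\right) + 282304}{609190} = \left(-256497 + 282304\right) \frac{1}{609190} = 25807 \cdot \frac{1}{609190} = \frac{25807}{609190}$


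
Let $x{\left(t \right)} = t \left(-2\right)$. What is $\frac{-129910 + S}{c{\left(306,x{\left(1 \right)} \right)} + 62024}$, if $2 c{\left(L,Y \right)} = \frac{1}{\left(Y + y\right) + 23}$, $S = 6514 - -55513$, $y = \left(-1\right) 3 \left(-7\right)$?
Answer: $- \frac{5702172}{5210017} \approx -1.0945$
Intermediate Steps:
$x{\left(t \right)} = - 2 t$
$y = 21$ ($y = \left(-3\right) \left(-7\right) = 21$)
$S = 62027$ ($S = 6514 + 55513 = 62027$)
$c{\left(L,Y \right)} = \frac{1}{2 \left(44 + Y\right)}$ ($c{\left(L,Y \right)} = \frac{1}{2 \left(\left(Y + 21\right) + 23\right)} = \frac{1}{2 \left(\left(21 + Y\right) + 23\right)} = \frac{1}{2 \left(44 + Y\right)}$)
$\frac{-129910 + S}{c{\left(306,x{\left(1 \right)} \right)} + 62024} = \frac{-129910 + 62027}{\frac{1}{2 \left(44 - 2\right)} + 62024} = - \frac{67883}{\frac{1}{2 \left(44 - 2\right)} + 62024} = - \frac{67883}{\frac{1}{2 \cdot 42} + 62024} = - \frac{67883}{\frac{1}{2} \cdot \frac{1}{42} + 62024} = - \frac{67883}{\frac{1}{84} + 62024} = - \frac{67883}{\frac{5210017}{84}} = \left(-67883\right) \frac{84}{5210017} = - \frac{5702172}{5210017}$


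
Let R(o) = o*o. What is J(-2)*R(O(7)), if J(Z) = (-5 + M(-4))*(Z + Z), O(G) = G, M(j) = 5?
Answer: 0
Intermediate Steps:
R(o) = o**2
J(Z) = 0 (J(Z) = (-5 + 5)*(Z + Z) = 0*(2*Z) = 0)
J(-2)*R(O(7)) = 0*7**2 = 0*49 = 0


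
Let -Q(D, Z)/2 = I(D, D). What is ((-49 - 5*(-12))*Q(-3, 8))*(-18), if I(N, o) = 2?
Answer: 792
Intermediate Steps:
Q(D, Z) = -4 (Q(D, Z) = -2*2 = -4)
((-49 - 5*(-12))*Q(-3, 8))*(-18) = ((-49 - 5*(-12))*(-4))*(-18) = ((-49 + 60)*(-4))*(-18) = (11*(-4))*(-18) = -44*(-18) = 792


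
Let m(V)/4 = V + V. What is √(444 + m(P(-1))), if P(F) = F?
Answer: 2*√109 ≈ 20.881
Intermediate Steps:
m(V) = 8*V (m(V) = 4*(V + V) = 4*(2*V) = 8*V)
√(444 + m(P(-1))) = √(444 + 8*(-1)) = √(444 - 8) = √436 = 2*√109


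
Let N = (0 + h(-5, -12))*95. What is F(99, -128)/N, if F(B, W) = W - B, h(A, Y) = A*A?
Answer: -227/2375 ≈ -0.095579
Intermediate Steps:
h(A, Y) = A**2
N = 2375 (N = (0 + (-5)**2)*95 = (0 + 25)*95 = 25*95 = 2375)
F(99, -128)/N = (-128 - 1*99)/2375 = (-128 - 99)*(1/2375) = -227*1/2375 = -227/2375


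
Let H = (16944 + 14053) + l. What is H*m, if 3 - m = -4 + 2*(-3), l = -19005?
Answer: 155896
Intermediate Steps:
m = 13 (m = 3 - (-4 + 2*(-3)) = 3 - (-4 - 6) = 3 - 1*(-10) = 3 + 10 = 13)
H = 11992 (H = (16944 + 14053) - 19005 = 30997 - 19005 = 11992)
H*m = 11992*13 = 155896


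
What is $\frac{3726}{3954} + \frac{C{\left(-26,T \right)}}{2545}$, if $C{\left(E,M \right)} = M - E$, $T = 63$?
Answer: $\frac{1639096}{1677155} \approx 0.97731$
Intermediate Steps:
$\frac{3726}{3954} + \frac{C{\left(-26,T \right)}}{2545} = \frac{3726}{3954} + \frac{63 - -26}{2545} = 3726 \cdot \frac{1}{3954} + \left(63 + 26\right) \frac{1}{2545} = \frac{621}{659} + 89 \cdot \frac{1}{2545} = \frac{621}{659} + \frac{89}{2545} = \frac{1639096}{1677155}$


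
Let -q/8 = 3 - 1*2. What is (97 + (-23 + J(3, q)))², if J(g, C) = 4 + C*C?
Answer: 20164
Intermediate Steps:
q = -8 (q = -8*(3 - 1*2) = -8*(3 - 2) = -8*1 = -8)
J(g, C) = 4 + C²
(97 + (-23 + J(3, q)))² = (97 + (-23 + (4 + (-8)²)))² = (97 + (-23 + (4 + 64)))² = (97 + (-23 + 68))² = (97 + 45)² = 142² = 20164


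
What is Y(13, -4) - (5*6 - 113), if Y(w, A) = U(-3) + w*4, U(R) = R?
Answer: 132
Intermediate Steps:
Y(w, A) = -3 + 4*w (Y(w, A) = -3 + w*4 = -3 + 4*w)
Y(13, -4) - (5*6 - 113) = (-3 + 4*13) - (5*6 - 113) = (-3 + 52) - (30 - 113) = 49 - 1*(-83) = 49 + 83 = 132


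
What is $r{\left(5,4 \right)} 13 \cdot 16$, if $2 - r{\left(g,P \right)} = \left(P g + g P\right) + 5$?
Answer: $-8944$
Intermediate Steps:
$r{\left(g,P \right)} = -3 - 2 P g$ ($r{\left(g,P \right)} = 2 - \left(\left(P g + g P\right) + 5\right) = 2 - \left(\left(P g + P g\right) + 5\right) = 2 - \left(2 P g + 5\right) = 2 - \left(5 + 2 P g\right) = -3 - 2 P g$)
$r{\left(5,4 \right)} 13 \cdot 16 = \left(-3 - 8 \cdot 5\right) 13 \cdot 16 = \left(-3 - 40\right) 13 \cdot 16 = \left(-43\right) 13 \cdot 16 = \left(-559\right) 16 = -8944$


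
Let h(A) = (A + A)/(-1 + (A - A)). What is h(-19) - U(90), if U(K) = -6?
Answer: 44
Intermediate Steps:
h(A) = -2*A (h(A) = (2*A)/(-1 + 0) = (2*A)/(-1) = (2*A)*(-1) = -2*A)
h(-19) - U(90) = -2*(-19) - 1*(-6) = 38 + 6 = 44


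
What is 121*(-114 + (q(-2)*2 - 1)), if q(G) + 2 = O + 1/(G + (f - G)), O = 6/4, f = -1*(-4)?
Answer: -27951/2 ≈ -13976.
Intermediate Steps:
f = 4
O = 3/2 (O = 6*(1/4) = 3/2 ≈ 1.5000)
q(G) = -1/4 (q(G) = -2 + (3/2 + 1/(G + (4 - G))) = -2 + (3/2 + 1/4) = -2 + 7/4 = -1/4)
121*(-114 + (q(-2)*2 - 1)) = 121*(-114 + (-1/4*2 - 1)) = 121*(-114 + (-1/2 - 1)) = 121*(-114 - 3/2) = 121*(-231/2) = -27951/2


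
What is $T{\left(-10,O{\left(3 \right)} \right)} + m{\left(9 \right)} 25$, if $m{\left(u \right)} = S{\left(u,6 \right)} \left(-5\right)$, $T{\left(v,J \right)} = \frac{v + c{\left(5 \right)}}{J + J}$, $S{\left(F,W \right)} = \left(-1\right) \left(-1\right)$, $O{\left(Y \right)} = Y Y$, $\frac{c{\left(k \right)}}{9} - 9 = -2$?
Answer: $- \frac{2197}{18} \approx -122.06$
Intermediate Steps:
$c{\left(k \right)} = 63$ ($c{\left(k \right)} = 81 + 9 \left(-2\right) = 81 - 18 = 63$)
$O{\left(Y \right)} = Y^{2}$
$S{\left(F,W \right)} = 1$
$T{\left(v,J \right)} = \frac{63 + v}{2 J}$ ($T{\left(v,J \right)} = \frac{v + 63}{J + J} = \frac{63 + v}{2 J}$)
$m{\left(u \right)} = -5$ ($m{\left(u \right)} = 1 \left(-5\right) = -5$)
$T{\left(-10,O{\left(3 \right)} \right)} + m{\left(9 \right)} 25 = \frac{63 - 10}{2 \cdot 3^{2}} - 125 = \frac{1}{2} \cdot \frac{1}{9} \cdot 53 - 125 = \frac{53}{18} - 125 = - \frac{2197}{18}$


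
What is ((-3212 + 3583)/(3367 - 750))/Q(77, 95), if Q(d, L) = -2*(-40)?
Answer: 371/209360 ≈ 0.0017721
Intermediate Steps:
Q(d, L) = 80
((-3212 + 3583)/(3367 - 750))/Q(77, 95) = ((-3212 + 3583)/(3367 - 750))/80 = (371/2617)*(1/80) = 371/209360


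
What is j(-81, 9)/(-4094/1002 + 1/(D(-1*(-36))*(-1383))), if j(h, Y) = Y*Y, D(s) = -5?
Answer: -93539205/4718168 ≈ -19.825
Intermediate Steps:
j(h, Y) = Y²
j(-81, 9)/(-4094/1002 + 1/(D(-1*(-36))*(-1383))) = 9²/(-4094/1002 + 1/(-5*(-1383))) = 81/(-4094*1/1002 - ⅕*(-1/1383)) = 81/(-2047/501 + 1/6915) = 81/(-4718168/1154805) = 81*(-1154805/4718168) = -93539205/4718168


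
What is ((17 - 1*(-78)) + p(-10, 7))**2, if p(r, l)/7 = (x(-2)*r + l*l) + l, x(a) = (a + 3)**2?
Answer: 173889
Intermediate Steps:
x(a) = (3 + a)**2
p(r, l) = 7*l + 7*r + 7*l**2 (p(r, l) = 7*(((3 - 2)**2*r + l*l) + l) = 7*((1**2*r + l**2) + l) = 7*((1*r + l**2) + l) = 7*((r + l**2) + l) = 7*(l + r + l**2) = 7*l + 7*r + 7*l**2)
((17 - 1*(-78)) + p(-10, 7))**2 = ((17 - 1*(-78)) + (7*7 + 7*(-10) + 7*7**2))**2 = ((17 + 78) + (49 - 70 + 7*49))**2 = (95 + (49 - 70 + 343))**2 = (95 + 322)**2 = 417**2 = 173889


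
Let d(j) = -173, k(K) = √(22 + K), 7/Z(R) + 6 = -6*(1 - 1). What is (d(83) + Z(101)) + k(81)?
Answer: -1045/6 + √103 ≈ -164.02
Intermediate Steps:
Z(R) = -7/6 (Z(R) = 7/(-6 - 6*(1 - 1)) = 7/(-6 - 6*0) = 7/(-6 + 0) = 7/(-6) = 7*(-⅙) = -7/6)
(d(83) + Z(101)) + k(81) = (-173 - 7/6) + √(22 + 81) = -1045/6 + √103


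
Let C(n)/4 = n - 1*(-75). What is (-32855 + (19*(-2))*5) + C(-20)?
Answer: -32825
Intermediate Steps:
C(n) = 300 + 4*n (C(n) = 4*(n - 1*(-75)) = 4*(n + 75) = 4*(75 + n) = 300 + 4*n)
(-32855 + (19*(-2))*5) + C(-20) = (-32855 + (19*(-2))*5) + (300 + 4*(-20)) = (-32855 - 38*5) + (300 - 80) = (-32855 - 190) + 220 = -33045 + 220 = -32825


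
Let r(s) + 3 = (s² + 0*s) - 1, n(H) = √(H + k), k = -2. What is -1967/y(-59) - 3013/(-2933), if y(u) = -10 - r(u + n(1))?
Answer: 28383994553/17841614980 + 116053*I/6083060 ≈ 1.5909 + 0.019078*I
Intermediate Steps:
n(H) = √(-2 + H) (n(H) = √(H - 2) = √(-2 + H))
r(s) = -4 + s² (r(s) = -3 + ((s² + 0*s) - 1) = -3 + ((s² + 0) - 1) = -3 + (s² - 1) = -3 + (-1 + s²) = -4 + s²)
y(u) = -6 - (I + u)² (y(u) = -10 - (-4 + (u + √(-2 + 1))²) = -10 - (-4 + (u + √(-1))²) = -10 - (-4 + (u + I)²) = -10 - (-4 + (I + u)²) = -10 + (4 - (I + u)²) = -6 - (I + u)²)
-1967/y(-59) - 3013/(-2933) = -1967/(-6 - (I - 59)²) - 3013/(-2933) = -1967/(-6 - (-59 + I)²) - 3013*(-1/2933) = -1967/(-6 - (-59 + I)²) + 3013/2933 = 3013/2933 - 1967/(-6 - (-59 + I)²)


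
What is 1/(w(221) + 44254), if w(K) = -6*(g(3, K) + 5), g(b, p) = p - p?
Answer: 1/44224 ≈ 2.2612e-5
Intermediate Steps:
g(b, p) = 0
w(K) = -30 (w(K) = -6*(0 + 5) = -6*5 = -30)
1/(w(221) + 44254) = 1/(-30 + 44254) = 1/44224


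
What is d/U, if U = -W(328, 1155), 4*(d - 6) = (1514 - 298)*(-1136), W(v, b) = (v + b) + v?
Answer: 345338/1811 ≈ 190.69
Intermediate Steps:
W(v, b) = b + 2*v (W(v, b) = (b + v) + v = b + 2*v)
d = -345338 (d = 6 + ((1514 - 298)*(-1136))/4 = 6 + (1216*(-1136))/4 = 6 + (¼)*(-1381376) = 6 - 345344 = -345338)
U = -1811 (U = -(1155 + 2*328) = -(1155 + 656) = -1*1811 = -1811)
d/U = -345338/(-1811) = -345338*(-1/1811) = 345338/1811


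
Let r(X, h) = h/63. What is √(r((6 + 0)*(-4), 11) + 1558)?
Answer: √687155/21 ≈ 39.474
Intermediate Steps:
r(X, h) = h/63 (r(X, h) = h*(1/63) = h/63)
√(r((6 + 0)*(-4), 11) + 1558) = √((1/63)*11 + 1558) = √(11/63 + 1558) = √(98165/63) = √687155/21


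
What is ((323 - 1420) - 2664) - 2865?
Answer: -6626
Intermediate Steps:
((323 - 1420) - 2664) - 2865 = (-1097 - 2664) - 2865 = -3761 - 2865 = -6626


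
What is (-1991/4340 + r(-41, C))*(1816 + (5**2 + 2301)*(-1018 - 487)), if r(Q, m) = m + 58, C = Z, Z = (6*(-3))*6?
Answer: 383104388337/2170 ≈ 1.7655e+8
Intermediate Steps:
Z = -108 (Z = -18*6 = -108)
C = -108
r(Q, m) = 58 + m
(-1991/4340 + r(-41, C))*(1816 + (5**2 + 2301)*(-1018 - 487)) = (-1991/4340 + (58 - 108))*(1816 + (5**2 + 2301)*(-1018 - 487)) = (-1991*1/4340 - 50)*(1816 + (25 + 2301)*(-1505)) = (-1991/4340 - 50)*(1816 + 2326*(-1505)) = -218991*(1816 - 3500630)/4340 = -218991/4340*(-3498814) = 383104388337/2170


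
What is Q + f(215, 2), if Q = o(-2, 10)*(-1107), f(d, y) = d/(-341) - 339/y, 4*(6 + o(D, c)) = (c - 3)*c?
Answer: -4399115/341 ≈ -12901.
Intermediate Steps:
o(D, c) = -6 + c*(-3 + c)/4 (o(D, c) = -6 + ((c - 3)*c)/4 = -6 + ((-3 + c)*c)/4 = -6 + (c*(-3 + c))/4 = -6 + c*(-3 + c)/4)
f(d, y) = -339/y - d/341 (f(d, y) = d*(-1/341) - 339/y = -d/341 - 339/y = -339/y - d/341)
Q = -25461/2 (Q = (-6 - 3/4*10 + (1/4)*10**2)*(-1107) = (-6 - 15/2 + (1/4)*100)*(-1107) = (-6 - 15/2 + 25)*(-1107) = (23/2)*(-1107) = -25461/2 ≈ -12731.)
Q + f(215, 2) = -25461/2 + (-339/2 - 1/341*215) = -25461/2 + (-339*1/2 - 215/341) = -25461/2 + (-339/2 - 215/341) = -25461/2 - 116029/682 = -4399115/341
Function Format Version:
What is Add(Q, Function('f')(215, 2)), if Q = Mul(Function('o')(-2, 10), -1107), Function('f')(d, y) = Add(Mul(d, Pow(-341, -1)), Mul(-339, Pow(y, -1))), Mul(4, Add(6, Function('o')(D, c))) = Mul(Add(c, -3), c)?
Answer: Rational(-4399115, 341) ≈ -12901.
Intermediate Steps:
Function('o')(D, c) = Add(-6, Mul(Rational(1, 4), c, Add(-3, c))) (Function('o')(D, c) = Add(-6, Mul(Rational(1, 4), Mul(Add(c, -3), c))) = Add(-6, Mul(Rational(1, 4), Mul(Add(-3, c), c))) = Add(-6, Mul(Rational(1, 4), Mul(c, Add(-3, c)))) = Add(-6, Mul(Rational(1, 4), c, Add(-3, c))))
Function('f')(d, y) = Add(Mul(-339, Pow(y, -1)), Mul(Rational(-1, 341), d)) (Function('f')(d, y) = Add(Mul(d, Rational(-1, 341)), Mul(-339, Pow(y, -1))) = Add(Mul(Rational(-1, 341), d), Mul(-339, Pow(y, -1))) = Add(Mul(-339, Pow(y, -1)), Mul(Rational(-1, 341), d)))
Q = Rational(-25461, 2) (Q = Mul(Add(-6, Mul(Rational(-3, 4), 10), Mul(Rational(1, 4), Pow(10, 2))), -1107) = Mul(Add(-6, Rational(-15, 2), Mul(Rational(1, 4), 100)), -1107) = Mul(Add(-6, Rational(-15, 2), 25), -1107) = Mul(Rational(23, 2), -1107) = Rational(-25461, 2) ≈ -12731.)
Add(Q, Function('f')(215, 2)) = Add(Rational(-25461, 2), Add(Mul(-339, Pow(2, -1)), Mul(Rational(-1, 341), 215))) = Add(Rational(-25461, 2), Add(Mul(-339, Rational(1, 2)), Rational(-215, 341))) = Add(Rational(-25461, 2), Add(Rational(-339, 2), Rational(-215, 341))) = Add(Rational(-25461, 2), Rational(-116029, 682)) = Rational(-4399115, 341)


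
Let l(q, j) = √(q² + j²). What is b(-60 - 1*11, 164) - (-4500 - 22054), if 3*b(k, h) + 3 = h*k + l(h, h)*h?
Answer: 68015/3 + 26896*√2/3 ≈ 35351.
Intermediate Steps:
l(q, j) = √(j² + q²)
b(k, h) = -1 + h*k/3 + h*√2*√(h²)/3 (b(k, h) = -1 + (h*k + √(h² + h²)*h)/3 = -1 + (h*k + √(2*h²)*h)/3 = -1 + (h*k + (√2*√(h²))*h)/3 = -1 + (h*k + h*√2*√(h²))/3 = -1 + (h*k/3 + h*√2*√(h²)/3) = -1 + h*k/3 + h*√2*√(h²)/3)
b(-60 - 1*11, 164) - (-4500 - 22054) = (-1 + (⅓)*164*(-60 - 1*11) + (⅓)*164*√2*√(164²)) - (-4500 - 22054) = (-1 + (⅓)*164*(-60 - 11) + (⅓)*164*√2*√26896) - 1*(-26554) = (-1 + (⅓)*164*(-71) + (⅓)*164*√2*164) + 26554 = (-1 - 11644/3 + 26896*√2/3) + 26554 = (-11647/3 + 26896*√2/3) + 26554 = 68015/3 + 26896*√2/3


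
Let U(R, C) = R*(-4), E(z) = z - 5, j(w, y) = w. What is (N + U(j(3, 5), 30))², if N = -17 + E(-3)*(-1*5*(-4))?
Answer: 35721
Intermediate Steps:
E(z) = -5 + z
U(R, C) = -4*R
N = -177 (N = -17 + (-5 - 3)*(-1*5*(-4)) = -17 - (-40)*(-4) = -17 - 8*20 = -17 - 160 = -177)
(N + U(j(3, 5), 30))² = (-177 - 4*3)² = (-177 - 12)² = (-189)² = 35721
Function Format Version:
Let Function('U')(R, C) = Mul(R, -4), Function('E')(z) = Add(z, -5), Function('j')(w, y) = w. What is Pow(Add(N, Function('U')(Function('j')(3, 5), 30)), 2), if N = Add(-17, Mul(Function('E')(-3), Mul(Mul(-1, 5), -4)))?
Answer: 35721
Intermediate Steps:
Function('E')(z) = Add(-5, z)
Function('U')(R, C) = Mul(-4, R)
N = -177 (N = Add(-17, Mul(Add(-5, -3), Mul(Mul(-1, 5), -4))) = Add(-17, Mul(-8, Mul(-5, -4))) = Add(-17, Mul(-8, 20)) = Add(-17, -160) = -177)
Pow(Add(N, Function('U')(Function('j')(3, 5), 30)), 2) = Pow(Add(-177, Mul(-4, 3)), 2) = Pow(Add(-177, -12), 2) = Pow(-189, 2) = 35721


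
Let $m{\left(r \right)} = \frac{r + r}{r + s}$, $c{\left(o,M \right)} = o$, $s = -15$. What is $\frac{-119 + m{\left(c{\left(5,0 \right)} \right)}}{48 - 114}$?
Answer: $\frac{20}{11} \approx 1.8182$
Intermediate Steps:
$m{\left(r \right)} = \frac{2 r}{-15 + r}$ ($m{\left(r \right)} = \frac{r + r}{r - 15} = \frac{2 r}{-15 + r}$)
$\frac{-119 + m{\left(c{\left(5,0 \right)} \right)}}{48 - 114} = \frac{-119 + 2 \cdot 5 \frac{1}{-15 + 5}}{48 - 114} = \frac{-119 + 2 \cdot 5 \frac{1}{-10}}{-66} = \left(-119 + 2 \cdot 5 \left(- \frac{1}{10}\right)\right) \left(- \frac{1}{66}\right) = \left(-119 - 1\right) \left(- \frac{1}{66}\right) = \left(-120\right) \left(- \frac{1}{66}\right) = \frac{20}{11}$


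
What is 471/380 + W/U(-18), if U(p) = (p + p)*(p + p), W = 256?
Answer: 44231/30780 ≈ 1.4370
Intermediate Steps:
U(p) = 4*p² (U(p) = (2*p)*(2*p) = 4*p²)
471/380 + W/U(-18) = 471/380 + 256/((4*(-18)²)) = 471*(1/380) + 256/((4*324)) = 471/380 + 256/1296 = 471/380 + 256*(1/1296) = 471/380 + 16/81 = 44231/30780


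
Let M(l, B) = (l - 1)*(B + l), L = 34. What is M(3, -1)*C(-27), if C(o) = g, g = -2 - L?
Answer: -144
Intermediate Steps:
g = -36 (g = -2 - 1*34 = -2 - 34 = -36)
C(o) = -36
M(l, B) = (-1 + l)*(B + l)
M(3, -1)*C(-27) = (3**2 - 1*(-1) - 1*3 - 1*3)*(-36) = (9 + 1 - 3 - 3)*(-36) = 4*(-36) = -144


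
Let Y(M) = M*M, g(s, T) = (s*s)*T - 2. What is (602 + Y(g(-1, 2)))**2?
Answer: 362404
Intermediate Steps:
g(s, T) = -2 + T*s**2 (g(s, T) = s**2*T - 2 = T*s**2 - 2 = -2 + T*s**2)
Y(M) = M**2
(602 + Y(g(-1, 2)))**2 = (602 + (-2 + 2*(-1)**2)**2)**2 = (602 + (-2 + 2*1)**2)**2 = (602 + (-2 + 2)**2)**2 = (602 + 0**2)**2 = (602 + 0)**2 = 602**2 = 362404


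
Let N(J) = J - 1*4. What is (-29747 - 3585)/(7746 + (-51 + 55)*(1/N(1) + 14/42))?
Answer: -16666/3873 ≈ -4.3031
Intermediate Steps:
N(J) = -4 + J (N(J) = J - 4 = -4 + J)
(-29747 - 3585)/(7746 + (-51 + 55)*(1/N(1) + 14/42)) = (-29747 - 3585)/(7746 + (-51 + 55)*(1/(-4 + 1) + 14/42)) = -33332/(7746 + 4*(1/(-3) + 14*(1/42))) = -33332/(7746 + 4*(1*(-⅓) + ⅓)) = -33332/(7746 + 4*(-⅓ + ⅓)) = -33332/(7746 + 4*0) = -33332/(7746 + 0) = -33332/7746 = -33332*1/7746 = -16666/3873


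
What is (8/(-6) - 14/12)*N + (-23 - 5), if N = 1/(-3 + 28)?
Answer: -281/10 ≈ -28.100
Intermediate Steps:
N = 1/25 ≈ 0.040000
(8/(-6) - 14/12)*N + (-23 - 5) = (8/(-6) - 14/12)*(1/25) + (-23 - 5) = (8*(-1/6) - 14*1/12)*(1/25) - 28 = (-4/3 - 7/6)*(1/25) - 28 = -5/2*1/25 - 28 = -1/10 - 28 = -281/10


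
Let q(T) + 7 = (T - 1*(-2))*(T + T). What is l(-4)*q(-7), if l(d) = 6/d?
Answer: -189/2 ≈ -94.500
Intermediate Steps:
q(T) = -7 + 2*T*(2 + T) (q(T) = -7 + (T - 1*(-2))*(T + T) = -7 + (T + 2)*(2*T) = -7 + (2 + T)*(2*T) = -7 + 2*T*(2 + T))
l(-4)*q(-7) = (6/(-4))*(-7 + 2*(-7)² + 4*(-7)) = (6*(-¼))*(-7 + 2*49 - 28) = -3*(-7 + 98 - 28)/2 = -3/2*63 = -189/2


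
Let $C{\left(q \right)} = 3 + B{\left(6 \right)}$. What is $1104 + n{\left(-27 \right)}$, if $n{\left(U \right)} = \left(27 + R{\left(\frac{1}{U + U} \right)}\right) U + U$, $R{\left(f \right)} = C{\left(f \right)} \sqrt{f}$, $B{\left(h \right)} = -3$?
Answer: $0$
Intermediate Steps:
$C{\left(q \right)} = 0$ ($C{\left(q \right)} = 3 - 3 = 0$)
$R{\left(f \right)} = 0$ ($R{\left(f \right)} = 0 \sqrt{f} = 0$)
$n{\left(U \right)} = 28 U$ ($n{\left(U \right)} = \left(27 + 0\right) U + U = 27 U + U = 28 U$)
$1104 + n{\left(-27 \right)} = 1104 + 28 \left(-27\right) = 1104 - 756 = 348$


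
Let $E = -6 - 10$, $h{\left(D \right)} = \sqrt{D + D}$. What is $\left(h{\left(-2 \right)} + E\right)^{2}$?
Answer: $252 - 64 i \approx 252.0 - 64.0 i$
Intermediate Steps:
$h{\left(D \right)} = \sqrt{2} \sqrt{D}$ ($h{\left(D \right)} = \sqrt{2 D} = \sqrt{2} \sqrt{D}$)
$E = -16$
$\left(h{\left(-2 \right)} + E\right)^{2} = \left(\sqrt{2} \sqrt{-2} - 16\right)^{2} = \left(\sqrt{2} i \sqrt{2} - 16\right)^{2} = \left(2 i - 16\right)^{2} = \left(-16 + 2 i\right)^{2}$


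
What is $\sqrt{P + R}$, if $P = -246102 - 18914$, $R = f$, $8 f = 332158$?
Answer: $\frac{i \sqrt{893985}}{2} \approx 472.75 i$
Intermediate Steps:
$f = \frac{166079}{4}$ ($f = \frac{1}{8} \cdot 332158 = \frac{166079}{4} \approx 41520.0$)
$R = \frac{166079}{4} \approx 41520.0$
$P = -265016$ ($P = -246102 - 18914 = -265016$)
$\sqrt{P + R} = \sqrt{-265016 + \frac{166079}{4}} = \sqrt{- \frac{893985}{4}} = \frac{i \sqrt{893985}}{2}$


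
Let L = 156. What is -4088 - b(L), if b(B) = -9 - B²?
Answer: 20257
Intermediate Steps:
-4088 - b(L) = -4088 - (-9 - 1*156²) = -4088 - (-9 - 1*24336) = -4088 - (-9 - 24336) = -4088 - 1*(-24345) = -4088 + 24345 = 20257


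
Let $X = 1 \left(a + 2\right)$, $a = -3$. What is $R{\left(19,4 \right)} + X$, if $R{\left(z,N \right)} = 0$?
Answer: $-1$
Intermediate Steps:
$X = -1$ ($X = 1 \left(-3 + 2\right) = 1 \left(-1\right) = -1$)
$R{\left(19,4 \right)} + X = 0 - 1 = -1$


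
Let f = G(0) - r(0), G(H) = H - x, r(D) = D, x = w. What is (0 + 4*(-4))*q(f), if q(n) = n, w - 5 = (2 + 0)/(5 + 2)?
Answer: 592/7 ≈ 84.571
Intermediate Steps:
w = 37/7 (w = 5 + (2 + 0)/(5 + 2) = 5 + 2/7 = 37/7 ≈ 5.2857)
x = 37/7 ≈ 5.2857
G(H) = -37/7 + H (G(H) = H - 1*37/7 = H - 37/7 = -37/7 + H)
f = -37/7 (f = (-37/7 + 0) - 1*0 = -37/7 + 0 = -37/7 ≈ -5.2857)
(0 + 4*(-4))*q(f) = (0 + 4*(-4))*(-37/7) = (0 - 16)*(-37/7) = -16*(-37/7) = 592/7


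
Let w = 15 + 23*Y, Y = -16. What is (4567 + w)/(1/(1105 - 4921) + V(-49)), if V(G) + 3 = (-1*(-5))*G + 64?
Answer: -16080624/702145 ≈ -22.902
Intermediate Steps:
w = -353 (w = 15 + 23*(-16) = 15 - 368 = -353)
V(G) = 61 + 5*G (V(G) = -3 + ((-1*(-5))*G + 64) = -3 + (5*G + 64) = -3 + (64 + 5*G) = 61 + 5*G)
(4567 + w)/(1/(1105 - 4921) + V(-49)) = (4567 - 353)/(1/(1105 - 4921) + (61 + 5*(-49))) = 4214/(1/(-3816) + (61 - 245)) = 4214/(-1/3816 - 184) = 4214/(-702145/3816) = 4214*(-3816/702145) = -16080624/702145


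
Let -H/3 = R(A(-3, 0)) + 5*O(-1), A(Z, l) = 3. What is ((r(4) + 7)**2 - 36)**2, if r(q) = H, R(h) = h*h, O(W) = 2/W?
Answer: 4096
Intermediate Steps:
R(h) = h**2
H = 3 (H = -3*(3**2 + 5*(2/(-1))) = -3*(9 + 5*(2*(-1))) = -3*(9 + 5*(-2)) = -3*(9 - 10) = -3*(-1) = 3)
r(q) = 3
((r(4) + 7)**2 - 36)**2 = ((3 + 7)**2 - 36)**2 = (10**2 - 36)**2 = (100 - 36)**2 = 64**2 = 4096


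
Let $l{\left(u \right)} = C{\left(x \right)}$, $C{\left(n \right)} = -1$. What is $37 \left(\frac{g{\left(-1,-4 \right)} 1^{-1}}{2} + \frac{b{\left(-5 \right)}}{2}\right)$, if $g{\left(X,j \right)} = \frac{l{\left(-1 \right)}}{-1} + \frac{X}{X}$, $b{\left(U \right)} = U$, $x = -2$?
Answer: $- \frac{111}{2} \approx -55.5$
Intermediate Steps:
$l{\left(u \right)} = -1$
$g{\left(X,j \right)} = 2$ ($g{\left(X,j \right)} = - \frac{1}{-1} + \frac{X}{X} = \left(-1\right) \left(-1\right) + 1 = 1 + 1 = 2$)
$37 \left(\frac{g{\left(-1,-4 \right)} 1^{-1}}{2} + \frac{b{\left(-5 \right)}}{2}\right) = 37 \left(\frac{2 \cdot 1^{-1}}{2} - \frac{5}{2}\right) = 37 \left(2 \cdot 1 \cdot \frac{1}{2} - \frac{5}{2}\right) = 37 \left(2 \cdot \frac{1}{2} - \frac{5}{2}\right) = 37 \left(1 - \frac{5}{2}\right) = 37 \left(- \frac{3}{2}\right) = - \frac{111}{2}$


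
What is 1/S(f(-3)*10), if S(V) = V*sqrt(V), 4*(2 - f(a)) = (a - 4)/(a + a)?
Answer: 24*sqrt(615)/42025 ≈ 0.014163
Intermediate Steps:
f(a) = 2 - (-4 + a)/(8*a) (f(a) = 2 - (a - 4)/(4*(a + a)) = 2 - (-4 + a)/(4*(2*a)) = 2 - (-4 + a)*1/(2*a)/4 = 2 - (-4 + a)/(8*a))
S(V) = V**(3/2)
1/S(f(-3)*10) = 1/((((1/8)*(4 + 15*(-3))/(-3))*10)**(3/2)) = 1/((((1/8)*(-1/3)*(4 - 45))*10)**(3/2)) = 1/((((1/8)*(-1/3)*(-41))*10)**(3/2)) = 1/(((41/24)*10)**(3/2)) = 1/((205/12)**(3/2)) = 1/(205*sqrt(615)/72) = 24*sqrt(615)/42025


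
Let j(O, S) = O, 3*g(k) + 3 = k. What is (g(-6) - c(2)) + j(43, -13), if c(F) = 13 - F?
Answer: 29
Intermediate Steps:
g(k) = -1 + k/3
(g(-6) - c(2)) + j(43, -13) = ((-1 + (⅓)*(-6)) - (13 - 1*2)) + 43 = ((-1 - 2) - (13 - 2)) + 43 = (-3 - 1*11) + 43 = (-3 - 11) + 43 = -14 + 43 = 29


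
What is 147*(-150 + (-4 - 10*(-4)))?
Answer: -16758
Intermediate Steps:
147*(-150 + (-4 - 10*(-4))) = 147*(-150 + (-4 - 5*(-8))) = 147*(-150 + (-4 + 40)) = 147*(-150 + 36) = 147*(-114) = -16758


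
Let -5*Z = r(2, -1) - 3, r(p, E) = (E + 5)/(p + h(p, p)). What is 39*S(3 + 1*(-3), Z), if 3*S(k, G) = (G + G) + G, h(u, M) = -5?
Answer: 169/5 ≈ 33.800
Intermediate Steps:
r(p, E) = (5 + E)/(-5 + p) (r(p, E) = (E + 5)/(p - 5) = (5 + E)/(-5 + p))
Z = 13/15 (Z = -((5 - 1)/(-5 + 2) - 3)/5 = -(4/(-3) - 3)/5 = -(-⅓*4 - 3)/5 = -(-4/3 - 3)/5 = -⅕*(-13/3) = 13/15 ≈ 0.86667)
S(k, G) = G (S(k, G) = ((G + G) + G)/3 = (2*G + G)/3 = (3*G)/3 = G)
39*S(3 + 1*(-3), Z) = 39*(13/15) = 169/5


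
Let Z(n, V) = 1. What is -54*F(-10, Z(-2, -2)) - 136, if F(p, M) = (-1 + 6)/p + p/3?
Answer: 71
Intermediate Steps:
F(p, M) = 5/p + p/3 (F(p, M) = 5/p + p*(1/3) = 5/p + p/3)
-54*F(-10, Z(-2, -2)) - 136 = -54*(5/(-10) + (1/3)*(-10)) - 136 = -54*(5*(-1/10) - 10/3) - 136 = -54*(-1/2 - 10/3) - 136 = -54*(-23/6) - 136 = 207 - 136 = 71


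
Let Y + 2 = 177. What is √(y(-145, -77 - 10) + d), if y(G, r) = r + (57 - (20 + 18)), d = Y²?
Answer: √30557 ≈ 174.81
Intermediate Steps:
Y = 175 (Y = -2 + 177 = 175)
d = 30625 (d = 175² = 30625)
y(G, r) = 19 + r (y(G, r) = r + (57 - 1*38) = r + (57 - 38) = r + 19 = 19 + r)
√(y(-145, -77 - 10) + d) = √((19 + (-77 - 10)) + 30625) = √((19 - 87) + 30625) = √(-68 + 30625) = √30557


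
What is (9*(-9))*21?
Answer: -1701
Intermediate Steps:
(9*(-9))*21 = -81*21 = -1701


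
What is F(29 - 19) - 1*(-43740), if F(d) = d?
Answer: 43750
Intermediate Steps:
F(29 - 19) - 1*(-43740) = (29 - 19) - 1*(-43740) = 10 + 43740 = 43750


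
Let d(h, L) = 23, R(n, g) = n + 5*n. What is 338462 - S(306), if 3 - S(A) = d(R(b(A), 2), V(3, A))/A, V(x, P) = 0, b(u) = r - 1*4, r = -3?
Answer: 103568477/306 ≈ 3.3846e+5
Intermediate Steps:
b(u) = -7 (b(u) = -3 - 1*4 = -3 - 4 = -7)
R(n, g) = 6*n
S(A) = 3 - 23/A
338462 - S(306) = 338462 - (3 - 23/306) = 338462 - 1*895/306 = 338462 - 895/306 = 103568477/306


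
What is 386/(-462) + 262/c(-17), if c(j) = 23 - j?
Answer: 26401/4620 ≈ 5.7145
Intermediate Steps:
386/(-462) + 262/c(-17) = 386/(-462) + 262/(23 - 1*(-17)) = 386*(-1/462) + 262/(23 + 17) = -193/231 + 262/40 = -193/231 + 262*(1/40) = -193/231 + 131/20 = 26401/4620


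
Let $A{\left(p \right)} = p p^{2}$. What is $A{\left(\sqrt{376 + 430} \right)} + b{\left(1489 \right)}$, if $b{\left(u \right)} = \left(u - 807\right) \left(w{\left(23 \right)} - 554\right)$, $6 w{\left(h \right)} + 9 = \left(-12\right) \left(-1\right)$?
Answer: $-377487 + 806 \sqrt{806} \approx -3.546 \cdot 10^{5}$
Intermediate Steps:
$A{\left(p \right)} = p^{3}$
$w{\left(h \right)} = \frac{1}{2}$ ($w{\left(h \right)} = - \frac{3}{2} + \frac{\left(-12\right) \left(-1\right)}{6} = - \frac{3}{2} + \frac{1}{6} \cdot 12 = - \frac{3}{2} + 2 = \frac{1}{2}$)
$b{\left(u \right)} = \frac{893349}{2} - \frac{1107 u}{2}$ ($b{\left(u \right)} = \left(u - 807\right) \left(\frac{1}{2} - 554\right) = \left(-807 + u\right) \left(- \frac{1107}{2}\right) = \frac{893349}{2} - \frac{1107 u}{2}$)
$A{\left(\sqrt{376 + 430} \right)} + b{\left(1489 \right)} = \left(\sqrt{376 + 430}\right)^{3} + \left(\frac{893349}{2} - \frac{1648323}{2}\right) = \left(\sqrt{806}\right)^{3} + \left(\frac{893349}{2} - \frac{1648323}{2}\right) = 806 \sqrt{806} - 377487 = -377487 + 806 \sqrt{806}$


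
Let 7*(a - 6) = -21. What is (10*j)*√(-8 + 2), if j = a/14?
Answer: 15*I*√6/7 ≈ 5.2489*I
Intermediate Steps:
a = 3 (a = 6 + (⅐)*(-21) = 6 - 3 = 3)
j = 3/14 ≈ 0.21429
(10*j)*√(-8 + 2) = (10*(3/14))*√(-8 + 2) = 15*√(-6)/7 = 15*(I*√6)/7 = 15*I*√6/7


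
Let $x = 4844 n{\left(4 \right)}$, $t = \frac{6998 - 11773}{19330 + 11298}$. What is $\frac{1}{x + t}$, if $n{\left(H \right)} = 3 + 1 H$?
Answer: $\frac{30628}{1038529449} \approx 2.9492 \cdot 10^{-5}$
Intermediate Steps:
$n{\left(H \right)} = 3 + H$
$t = - \frac{4775}{30628} \approx -0.1559$
$x = 33908$ ($x = 4844 \left(3 + 4\right) = 4844 \cdot 7 = 33908$)
$\frac{1}{x + t} = \frac{1}{33908 - \frac{4775}{30628}} = \frac{1}{\frac{1038529449}{30628}} = \frac{30628}{1038529449}$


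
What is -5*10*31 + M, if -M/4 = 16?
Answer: -1614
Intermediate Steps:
M = -64 (M = -4*16 = -64)
-5*10*31 + M = -5*10*31 - 64 = -50*31 - 64 = -1550 - 64 = -1614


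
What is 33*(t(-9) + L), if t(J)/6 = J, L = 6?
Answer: -1584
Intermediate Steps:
t(J) = 6*J
33*(t(-9) + L) = 33*(6*(-9) + 6) = 33*(-54 + 6) = 33*(-48) = -1584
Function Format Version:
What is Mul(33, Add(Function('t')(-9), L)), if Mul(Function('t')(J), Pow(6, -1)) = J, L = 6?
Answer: -1584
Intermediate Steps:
Function('t')(J) = Mul(6, J)
Mul(33, Add(Function('t')(-9), L)) = Mul(33, Add(Mul(6, -9), 6)) = Mul(33, Add(-54, 6)) = Mul(33, -48) = -1584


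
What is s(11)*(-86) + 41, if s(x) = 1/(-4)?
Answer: 125/2 ≈ 62.500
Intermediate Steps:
s(x) = -1/4
s(11)*(-86) + 41 = -1/4*(-86) + 41 = 43/2 + 41 = 125/2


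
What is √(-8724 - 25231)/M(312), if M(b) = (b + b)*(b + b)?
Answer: I*√33955/389376 ≈ 0.00047324*I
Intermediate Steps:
M(b) = 4*b² (M(b) = (2*b)*(2*b) = 4*b²)
√(-8724 - 25231)/M(312) = √(-8724 - 25231)/((4*312²)) = √(-33955)/((4*97344)) = (I*√33955)/389376 = (I*√33955)*(1/389376) = I*√33955/389376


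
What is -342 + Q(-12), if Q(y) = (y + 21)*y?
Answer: -450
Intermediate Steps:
Q(y) = y*(21 + y) (Q(y) = (21 + y)*y = y*(21 + y))
-342 + Q(-12) = -342 - 12*(21 - 12) = -342 - 12*9 = -342 - 108 = -450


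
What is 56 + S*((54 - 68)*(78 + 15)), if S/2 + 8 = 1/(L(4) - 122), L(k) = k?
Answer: 1233694/59 ≈ 20910.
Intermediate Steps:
S = -945/59 (S = -16 + 2/(4 - 122) = -16 + 2/(-118) = -16 + 2*(-1/118) = -16 - 1/59 = -945/59 ≈ -16.017)
56 + S*((54 - 68)*(78 + 15)) = 56 - 945*(54 - 68)*(78 + 15)/59 = 56 - (-13230)*93/59 = 56 - 945/59*(-1302) = 56 + 1230390/59 = 1233694/59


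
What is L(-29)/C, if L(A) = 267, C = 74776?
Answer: 267/74776 ≈ 0.0035707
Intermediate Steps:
L(-29)/C = 267/74776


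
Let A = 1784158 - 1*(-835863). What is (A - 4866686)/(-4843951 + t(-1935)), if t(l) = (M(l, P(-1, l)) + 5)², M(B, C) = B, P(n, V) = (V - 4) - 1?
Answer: 2246665/1119051 ≈ 2.0077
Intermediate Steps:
P(n, V) = -5 + V (P(n, V) = (-4 + V) - 1 = -5 + V)
t(l) = (5 + l)² (t(l) = (l + 5)² = (5 + l)²)
A = 2620021 (A = 1784158 + 835863 = 2620021)
(A - 4866686)/(-4843951 + t(-1935)) = (2620021 - 4866686)/(-4843951 + (5 - 1935)²) = -2246665/(-4843951 + (-1930)²) = -2246665/(-4843951 + 3724900) = -2246665/(-1119051) = -2246665*(-1/1119051) = 2246665/1119051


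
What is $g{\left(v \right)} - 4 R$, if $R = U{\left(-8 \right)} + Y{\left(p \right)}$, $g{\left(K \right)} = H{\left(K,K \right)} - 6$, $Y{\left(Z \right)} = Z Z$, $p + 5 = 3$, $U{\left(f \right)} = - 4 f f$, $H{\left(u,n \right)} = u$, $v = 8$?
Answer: $1010$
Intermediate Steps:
$U{\left(f \right)} = - 4 f^{2}$
$p = -2$ ($p = -5 + 3 = -2$)
$Y{\left(Z \right)} = Z^{2}$
$g{\left(K \right)} = -6 + K$ ($g{\left(K \right)} = K - 6 = -6 + K$)
$R = -252$ ($R = - 4 \left(-8\right)^{2} + \left(-2\right)^{2} = \left(-4\right) 64 + 4 = -256 + 4 = -252$)
$g{\left(v \right)} - 4 R = \left(-6 + 8\right) - -1008 = 2 + 1008 = 1010$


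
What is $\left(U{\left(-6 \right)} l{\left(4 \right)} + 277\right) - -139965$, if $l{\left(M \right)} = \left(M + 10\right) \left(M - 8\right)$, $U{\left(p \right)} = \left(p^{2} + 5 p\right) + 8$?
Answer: $139458$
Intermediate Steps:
$U{\left(p \right)} = 8 + p^{2} + 5 p$
$l{\left(M \right)} = \left(-8 + M\right) \left(10 + M\right)$ ($l{\left(M \right)} = \left(10 + M\right) \left(-8 + M\right) = \left(-8 + M\right) \left(10 + M\right)$)
$\left(U{\left(-6 \right)} l{\left(4 \right)} + 277\right) - -139965 = \left(\left(8 + \left(-6\right)^{2} + 5 \left(-6\right)\right) \left(-80 + 4^{2} + 2 \cdot 4\right) + 277\right) - -139965 = \left(\left(8 + 36 - 30\right) \left(-80 + 16 + 8\right) + 277\right) + 139965 = \left(14 \left(-56\right) + 277\right) + 139965 = \left(-784 + 277\right) + 139965 = -507 + 139965 = 139458$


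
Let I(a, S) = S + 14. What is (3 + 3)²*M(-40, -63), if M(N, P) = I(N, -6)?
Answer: 288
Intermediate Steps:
I(a, S) = 14 + S
M(N, P) = 8 (M(N, P) = 14 - 6 = 8)
(3 + 3)²*M(-40, -63) = (3 + 3)²*8 = 6²*8 = 36*8 = 288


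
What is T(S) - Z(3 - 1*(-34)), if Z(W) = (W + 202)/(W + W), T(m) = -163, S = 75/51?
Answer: -12301/74 ≈ -166.23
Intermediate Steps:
S = 25/17 (S = 75*(1/51) = 25/17 ≈ 1.4706)
Z(W) = (202 + W)/(2*W) (Z(W) = (202 + W)/((2*W)) = (202 + W)*(1/(2*W)) = (202 + W)/(2*W))
T(S) - Z(3 - 1*(-34)) = -163 - (202 + (3 - 1*(-34)))/(2*(3 - 1*(-34))) = -163 - (202 + (3 + 34))/(2*(3 + 34)) = -163 - (202 + 37)/(2*37) = -163 - 239/(2*37) = -163 - 1*239/74 = -163 - 239/74 = -12301/74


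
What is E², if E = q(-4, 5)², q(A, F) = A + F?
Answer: 1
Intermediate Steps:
E = 1 (E = (-4 + 5)² = 1² = 1)
E² = 1² = 1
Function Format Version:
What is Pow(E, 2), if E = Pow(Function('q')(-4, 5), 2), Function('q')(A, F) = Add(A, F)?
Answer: 1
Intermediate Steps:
E = 1 (E = Pow(Add(-4, 5), 2) = Pow(1, 2) = 1)
Pow(E, 2) = Pow(1, 2) = 1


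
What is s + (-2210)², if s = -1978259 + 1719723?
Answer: 4625564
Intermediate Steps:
s = -258536
s + (-2210)² = -258536 + (-2210)² = -258536 + 4884100 = 4625564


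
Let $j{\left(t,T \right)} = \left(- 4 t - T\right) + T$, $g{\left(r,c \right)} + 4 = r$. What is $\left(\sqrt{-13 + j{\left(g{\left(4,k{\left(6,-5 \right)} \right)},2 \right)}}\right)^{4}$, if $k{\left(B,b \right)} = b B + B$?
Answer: $169$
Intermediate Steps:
$k{\left(B,b \right)} = B + B b$ ($k{\left(B,b \right)} = B b + B = B + B b$)
$g{\left(r,c \right)} = -4 + r$
$j{\left(t,T \right)} = - 4 t$ ($j{\left(t,T \right)} = \left(- T - 4 t\right) + T = - 4 t$)
$\left(\sqrt{-13 + j{\left(g{\left(4,k{\left(6,-5 \right)} \right)},2 \right)}}\right)^{4} = \left(\sqrt{-13 - 4 \left(-4 + 4\right)}\right)^{4} = \left(\sqrt{-13 - 0}\right)^{4} = \left(\sqrt{-13 + 0}\right)^{4} = \left(\sqrt{-13}\right)^{4} = \left(i \sqrt{13}\right)^{4} = 169$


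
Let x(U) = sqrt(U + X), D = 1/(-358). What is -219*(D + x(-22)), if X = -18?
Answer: 219/358 - 438*I*sqrt(10) ≈ 0.61173 - 1385.1*I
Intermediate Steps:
D = -1/358 ≈ -0.0027933
x(U) = sqrt(-18 + U) (x(U) = sqrt(U - 18) = sqrt(-18 + U))
-219*(D + x(-22)) = -219*(-1/358 + sqrt(-18 - 22)) = -219*(-1/358 + sqrt(-40)) = -219*(-1/358 + 2*I*sqrt(10)) = 219/358 - 438*I*sqrt(10)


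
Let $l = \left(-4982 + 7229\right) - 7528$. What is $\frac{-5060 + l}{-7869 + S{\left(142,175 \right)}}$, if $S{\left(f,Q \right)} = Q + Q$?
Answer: $\frac{10341}{7519} \approx 1.3753$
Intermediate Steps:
$S{\left(f,Q \right)} = 2 Q$
$l = -5281$ ($l = 2247 - 7528 = -5281$)
$\frac{-5060 + l}{-7869 + S{\left(142,175 \right)}} = \frac{-5060 - 5281}{-7869 + 2 \cdot 175} = - \frac{10341}{-7869 + 350} = - \frac{10341}{-7519} = \left(-10341\right) \left(- \frac{1}{7519}\right) = \frac{10341}{7519}$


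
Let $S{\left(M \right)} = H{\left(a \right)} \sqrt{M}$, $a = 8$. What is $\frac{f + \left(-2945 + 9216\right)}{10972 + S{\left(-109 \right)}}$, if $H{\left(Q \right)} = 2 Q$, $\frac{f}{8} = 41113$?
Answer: $\frac{919385025}{30103172} - \frac{335175 i \sqrt{109}}{7525793} \approx 30.541 - 0.46498 i$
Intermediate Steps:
$f = 328904$ ($f = 8 \cdot 41113 = 328904$)
$S{\left(M \right)} = 16 \sqrt{M}$ ($S{\left(M \right)} = 2 \cdot 8 \sqrt{M} = 16 \sqrt{M}$)
$\frac{f + \left(-2945 + 9216\right)}{10972 + S{\left(-109 \right)}} = \frac{328904 + \left(-2945 + 9216\right)}{10972 + 16 \sqrt{-109}} = \frac{328904 + 6271}{10972 + 16 i \sqrt{109}} = \frac{335175}{10972 + 16 i \sqrt{109}}$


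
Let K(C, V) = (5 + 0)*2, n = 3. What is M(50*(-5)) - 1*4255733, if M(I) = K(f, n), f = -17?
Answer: -4255723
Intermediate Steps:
K(C, V) = 10 (K(C, V) = 5*2 = 10)
M(I) = 10
M(50*(-5)) - 1*4255733 = 10 - 1*4255733 = 10 - 4255733 = -4255723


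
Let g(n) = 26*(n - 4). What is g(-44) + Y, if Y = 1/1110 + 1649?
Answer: 445111/1110 ≈ 401.00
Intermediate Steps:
g(n) = -104 + 26*n (g(n) = 26*(-4 + n) = -104 + 26*n)
Y = 1830391/1110 (Y = 1/1110 + 1649 = 1830391/1110 ≈ 1649.0)
g(-44) + Y = (-104 + 26*(-44)) + 1830391/1110 = (-104 - 1144) + 1830391/1110 = -1248 + 1830391/1110 = 445111/1110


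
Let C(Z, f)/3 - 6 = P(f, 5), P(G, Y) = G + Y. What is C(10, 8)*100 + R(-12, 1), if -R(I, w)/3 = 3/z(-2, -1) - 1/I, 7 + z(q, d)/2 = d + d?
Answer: 22801/4 ≈ 5700.3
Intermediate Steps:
z(q, d) = -14 + 4*d (z(q, d) = -14 + 2*(d + d) = -14 + 2*(2*d) = -14 + 4*d)
C(Z, f) = 33 + 3*f (C(Z, f) = 18 + 3*(f + 5) = 18 + 3*(5 + f) = 18 + (15 + 3*f) = 33 + 3*f)
R(I, w) = 1/2 + 3/I (R(I, w) = -3*(3/(-14 + 4*(-1)) - 1/I) = -3*(3/(-14 - 4) - 1/I) = -3*(3/(-18) - 1/I) = -3*(3*(-1/18) - 1/I) = -3*(-1/6 - 1/I) = 1/2 + 3/I)
C(10, 8)*100 + R(-12, 1) = (33 + 3*8)*100 + (1/2)*(6 - 12)/(-12) = (33 + 24)*100 + (1/2)*(-1/12)*(-6) = 57*100 + 1/4 = 5700 + 1/4 = 22801/4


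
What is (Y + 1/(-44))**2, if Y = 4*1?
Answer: 30625/1936 ≈ 15.819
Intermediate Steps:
Y = 4
(Y + 1/(-44))**2 = (4 + 1/(-44))**2 = (4 - 1/44)**2 = (175/44)**2 = 30625/1936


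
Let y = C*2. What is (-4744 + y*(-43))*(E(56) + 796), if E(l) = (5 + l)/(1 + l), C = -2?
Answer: -69239892/19 ≈ -3.6442e+6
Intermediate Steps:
y = -4 (y = -2*2 = -4)
E(l) = (5 + l)/(1 + l)
(-4744 + y*(-43))*(E(56) + 796) = (-4744 - 4*(-43))*((5 + 56)/(1 + 56) + 796) = (-4744 + 172)*(61/57 + 796) = -4572*((1/57)*61 + 796) = -4572*(61/57 + 796) = -4572*45433/57 = -69239892/19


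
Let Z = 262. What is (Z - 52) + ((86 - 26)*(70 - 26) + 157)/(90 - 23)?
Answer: 16867/67 ≈ 251.75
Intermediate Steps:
(Z - 52) + ((86 - 26)*(70 - 26) + 157)/(90 - 23) = (262 - 52) + ((86 - 26)*(70 - 26) + 157)/(90 - 23) = 210 + (60*44 + 157)/67 = 210 + (2640 + 157)*(1/67) = 210 + 2797*(1/67) = 210 + 2797/67 = 16867/67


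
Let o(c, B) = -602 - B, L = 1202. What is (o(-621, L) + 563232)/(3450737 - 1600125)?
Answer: 140357/462653 ≈ 0.30337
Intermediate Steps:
(o(-621, L) + 563232)/(3450737 - 1600125) = ((-602 - 1*1202) + 563232)/(3450737 - 1600125) = ((-602 - 1202) + 563232)/1850612 = (-1804 + 563232)*(1/1850612) = 561428*(1/1850612) = 140357/462653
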